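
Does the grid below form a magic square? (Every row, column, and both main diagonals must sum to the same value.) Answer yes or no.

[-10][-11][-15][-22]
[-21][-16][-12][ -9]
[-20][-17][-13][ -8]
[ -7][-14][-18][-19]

Yes

Row 1: -10 + (-11) + (-15) + (-22) = -58.
Row 2: -21 + (-16) + (-12) + (-9) = -58.
Row 3: -20 + (-17) + (-13) + (-8) = -58.
Row 4: -7 + (-14) + (-18) + (-19) = -58.
Column 1: -10 + (-21) + (-20) + (-7) = -58.
Column 2: -11 + (-16) + (-17) + (-14) = -58.
Column 3: -15 + (-12) + (-13) + (-18) = -58.
Column 4: -22 + (-9) + (-8) + (-19) = -58.
Main diagonal: -10 + (-16) + (-13) + (-19) = -58.
Anti-diagonal: -22 + (-12) + (-17) + (-7) = -58.
All lines sum to -58.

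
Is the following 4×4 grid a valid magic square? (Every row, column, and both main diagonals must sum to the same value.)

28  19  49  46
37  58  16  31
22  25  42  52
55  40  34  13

No — row 3 sums to 141 but anti-diagonal sums to 142.

Row 1: 28 + 19 + 49 + 46 = 142.
Row 2: 37 + 58 + 16 + 31 = 142.
Row 3: 22 + 25 + 42 + 52 = 141.
Row 4: 55 + 40 + 34 + 13 = 142.
Column 1: 28 + 37 + 22 + 55 = 142.
Column 2: 19 + 58 + 25 + 40 = 142.
Column 3: 49 + 16 + 42 + 34 = 141.
Column 4: 46 + 31 + 52 + 13 = 142.
Main diagonal: 28 + 58 + 42 + 13 = 141.
Anti-diagonal: 46 + 16 + 25 + 55 = 142.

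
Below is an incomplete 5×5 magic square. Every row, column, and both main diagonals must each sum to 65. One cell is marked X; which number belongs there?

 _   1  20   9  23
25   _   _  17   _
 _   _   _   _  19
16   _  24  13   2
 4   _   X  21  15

7

Row 1: 1 + 20 + 9 + 23 + ? = 65, so (1,1) = 12.
Row 4 must total 65; the given cells sum to 55, so (4,2) = 10.
Column 1: 12 + 25 + 16 + 4 + ? = 65, so (3,1) = 8.
The remaining cell in column 4 is (3,4) = 65 − 60 = 5.
From column 5, 65 − (23 + 19 + 2 + 15) gives (2,5) = 6.
Anti-diagonal must total 65; the given cells sum to 54, so (3,3) = 11.
Row 3 must total 65; the given cells sum to 43, so (3,2) = 22.
Main diagonal must total 65; the given cells sum to 51, so (2,2) = 14.
Row 2 needs 65; the known cells sum to 62, so (2,3) = 3.
Column 2 needs 65; the known cells sum to 47, so (5,2) = 18.
Column 3 must total 65; the given cells sum to 58, so (5,3) = 7.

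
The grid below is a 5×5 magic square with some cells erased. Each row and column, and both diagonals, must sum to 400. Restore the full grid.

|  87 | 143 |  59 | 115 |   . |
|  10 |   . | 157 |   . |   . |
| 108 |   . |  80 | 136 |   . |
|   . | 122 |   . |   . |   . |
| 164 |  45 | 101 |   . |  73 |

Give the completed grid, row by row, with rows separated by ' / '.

87 143 59 115 -4 / 10 66 157 38 129 / 108 24 80 136 52 / 31 122 3 94 150 / 164 45 101 17 73

Row 1 needs 400; the known cells sum to 404, so (1,5) = -4.
The remaining cell in row 5 is (5,4) = 400 − 383 = 17.
The remaining cell in column 1 is (4,1) = 400 − 369 = 31.
From column 3, 400 − (59 + 157 + 80 + 101) gives (4,3) = 3.
Anti-diagonal needs 400; the known cells sum to 362, so (2,4) = 38.
Column 4 needs 400; the known cells sum to 306, so (4,4) = 94.
Using main diagonal: 87 + 80 + 94 + 73 + ? → (2,2) = 400 − 334 = 66.
Row 2 needs 400; the known cells sum to 271, so (2,5) = 129.
The remaining cell in row 4 is (4,5) = 400 − 250 = 150.
Column 2: 143 + 66 + 122 + 45 + ? = 400, so (3,2) = 24.
Using column 5: -4 + 129 + 150 + 73 + ? → (3,5) = 400 − 348 = 52.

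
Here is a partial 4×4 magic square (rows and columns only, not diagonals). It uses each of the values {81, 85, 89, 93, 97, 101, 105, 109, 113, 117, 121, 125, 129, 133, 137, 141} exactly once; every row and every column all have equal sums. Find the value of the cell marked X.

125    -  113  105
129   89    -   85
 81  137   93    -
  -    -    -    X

121

The 16 entries sum to 1776, so each line sums to 1776/4 = 444.
Row 1: 125 + 113 + 105 + ? = 444, so (1,2) = 101.
The remaining cell in row 2 is (2,3) = 444 − 303 = 141.
From row 3, 444 − (81 + 137 + 93) gives (3,4) = 133.
The remaining cell in column 1 is (4,1) = 444 − 335 = 109.
Using column 2: 101 + 89 + 137 + ? → (4,2) = 444 − 327 = 117.
Using column 3: 113 + 141 + 93 + ? → (4,3) = 444 − 347 = 97.
Column 4: 105 + 85 + 133 + ? = 444, so (4,4) = 121.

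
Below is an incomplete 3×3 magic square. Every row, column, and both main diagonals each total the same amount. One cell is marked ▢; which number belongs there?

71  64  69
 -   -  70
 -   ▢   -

72

Row 1 is complete and sums to 204; that is the magic constant.
Column 3 must total 204; the given cells sum to 139, so (3,3) = 65.
The remaining cell in main diagonal is (2,2) = 204 − 136 = 68.
Anti-diagonal must total 204; the given cells sum to 137, so (3,1) = 67.
Row 2: 68 + 70 + ? = 204, so (2,1) = 66.
Row 3 must total 204; the given cells sum to 132, so (3,2) = 72.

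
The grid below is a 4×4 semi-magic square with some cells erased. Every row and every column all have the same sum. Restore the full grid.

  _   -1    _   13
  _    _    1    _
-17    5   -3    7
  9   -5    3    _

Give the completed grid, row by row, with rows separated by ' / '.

Row 3 is already complete: -17 + 5 + -3 + 7 = -8, so that is the magic constant.
Row 4: 9 + (-5) + 3 + ? = -8, so (4,4) = -15.
Using column 2: -1 + 5 + (-5) + ? → (2,2) = -8 − (-1) = -7.
Using column 3: 1 + (-3) + 3 + ? → (1,3) = -8 − 1 = -9.
Column 4: 13 + 7 + (-15) + ? = -8, so (2,4) = -13.
The remaining cell in row 1 is (1,1) = -8 − 3 = -11.
Using row 2: -7 + 1 + (-13) + ? → (2,1) = -8 − (-19) = 11.

-11 -1 -9 13 / 11 -7 1 -13 / -17 5 -3 7 / 9 -5 3 -15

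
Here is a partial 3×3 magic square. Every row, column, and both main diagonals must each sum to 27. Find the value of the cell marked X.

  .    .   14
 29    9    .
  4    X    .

Using row 2: 29 + 9 + ? → (2,3) = 27 − 38 = -11.
Column 1 must total 27; the given cells sum to 33, so (1,1) = -6.
From column 3, 27 − (14 + (-11)) gives (3,3) = 24.
From row 1, 27 − (-6 + 14) gives (1,2) = 19.
From row 3, 27 − (4 + 24) gives (3,2) = -1.

-1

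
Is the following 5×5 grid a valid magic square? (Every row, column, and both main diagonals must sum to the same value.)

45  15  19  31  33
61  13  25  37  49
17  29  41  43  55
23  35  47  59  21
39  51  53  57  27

No — column 5 sums to 185 but row 5 sums to 227.

Row 1: 45 + 15 + 19 + 31 + 33 = 143.
Row 2: 61 + 13 + 25 + 37 + 49 = 185.
Row 3: 17 + 29 + 41 + 43 + 55 = 185.
Row 4: 23 + 35 + 47 + 59 + 21 = 185.
Row 5: 39 + 51 + 53 + 57 + 27 = 227.
Column 1: 45 + 61 + 17 + 23 + 39 = 185.
Column 2: 15 + 13 + 29 + 35 + 51 = 143.
Column 3: 19 + 25 + 41 + 47 + 53 = 185.
Column 4: 31 + 37 + 43 + 59 + 57 = 227.
Column 5: 33 + 49 + 55 + 21 + 27 = 185.
Main diagonal: 45 + 13 + 41 + 59 + 27 = 185.
Anti-diagonal: 33 + 37 + 41 + 35 + 39 = 185.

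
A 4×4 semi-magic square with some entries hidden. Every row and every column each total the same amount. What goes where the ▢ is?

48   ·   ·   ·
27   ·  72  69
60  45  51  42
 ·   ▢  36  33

66

Row 3 is complete and sums to 198; that is the magic constant.
Row 2 must total 198; the given cells sum to 168, so (2,2) = 30.
Using column 1: 48 + 27 + 60 + ? → (4,1) = 198 − 135 = 63.
Column 3: 72 + 51 + 36 + ? = 198, so (1,3) = 39.
Using column 4: 69 + 42 + 33 + ? → (1,4) = 198 − 144 = 54.
Row 1: 48 + 39 + 54 + ? = 198, so (1,2) = 57.
The remaining cell in row 4 is (4,2) = 198 − 132 = 66.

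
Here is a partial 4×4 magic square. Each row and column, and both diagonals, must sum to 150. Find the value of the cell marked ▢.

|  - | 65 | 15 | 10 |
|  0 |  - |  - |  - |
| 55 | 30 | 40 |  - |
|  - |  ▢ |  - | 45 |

50

Row 1 must total 150; the given cells sum to 90, so (1,1) = 60.
Using row 3: 55 + 30 + 40 + ? → (3,4) = 150 − 125 = 25.
Column 1 needs 150; the known cells sum to 115, so (4,1) = 35.
The remaining cell in column 4 is (2,4) = 150 − 80 = 70.
Main diagonal: 60 + 40 + 45 + ? = 150, so (2,2) = 5.
Anti-diagonal needs 150; the known cells sum to 75, so (2,3) = 75.
Column 2: 65 + 5 + 30 + ? = 150, so (4,2) = 50.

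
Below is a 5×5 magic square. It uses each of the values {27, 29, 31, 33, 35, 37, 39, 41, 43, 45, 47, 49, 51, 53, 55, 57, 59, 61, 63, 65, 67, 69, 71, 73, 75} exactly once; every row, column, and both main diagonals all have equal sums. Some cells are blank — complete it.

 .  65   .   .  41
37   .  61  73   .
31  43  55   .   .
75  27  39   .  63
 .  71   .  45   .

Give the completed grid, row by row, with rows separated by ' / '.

53 65 67 29 41 / 37 49 61 73 35 / 31 43 55 57 69 / 75 27 39 51 63 / 59 71 33 45 47

The 25 entries sum to 1275, so each line sums to 1275/5 = 255.
From row 4, 255 − (75 + 27 + 39 + 63) gives (4,4) = 51.
Using column 2: 65 + 43 + 27 + 71 + ? → (2,2) = 255 − 206 = 49.
Anti-diagonal needs 255; the known cells sum to 196, so (5,1) = 59.
From row 2, 255 − (37 + 49 + 61 + 73) gives (2,5) = 35.
Column 1: 37 + 31 + 75 + 59 + ? = 255, so (1,1) = 53.
Using main diagonal: 53 + 49 + 55 + 51 + ? → (5,5) = 255 − 208 = 47.
Row 5 needs 255; the known cells sum to 222, so (5,3) = 33.
Column 3 must total 255; the given cells sum to 188, so (1,3) = 67.
The remaining cell in column 5 is (3,5) = 255 − 186 = 69.
From row 1, 255 − (53 + 65 + 67 + 41) gives (1,4) = 29.
Row 3 needs 255; the known cells sum to 198, so (3,4) = 57.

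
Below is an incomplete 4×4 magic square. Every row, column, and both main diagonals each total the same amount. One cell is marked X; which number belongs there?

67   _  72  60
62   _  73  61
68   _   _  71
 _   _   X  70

58

Column 4 is complete and sums to 262; that is the magic constant.
Row 1 needs 262; the known cells sum to 199, so (1,2) = 63.
Row 2 needs 262; the known cells sum to 196, so (2,2) = 66.
From column 1, 262 − (67 + 62 + 68) gives (4,1) = 65.
The remaining cell in main diagonal is (3,3) = 262 − 203 = 59.
The remaining cell in anti-diagonal is (3,2) = 262 − 198 = 64.
Column 2 needs 262; the known cells sum to 193, so (4,2) = 69.
Column 3 needs 262; the known cells sum to 204, so (4,3) = 58.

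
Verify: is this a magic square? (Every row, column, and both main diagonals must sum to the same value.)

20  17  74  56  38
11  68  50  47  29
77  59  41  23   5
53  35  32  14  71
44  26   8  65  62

Yes

Row 1: 20 + 17 + 74 + 56 + 38 = 205.
Row 2: 11 + 68 + 50 + 47 + 29 = 205.
Row 3: 77 + 59 + 41 + 23 + 5 = 205.
Row 4: 53 + 35 + 32 + 14 + 71 = 205.
Row 5: 44 + 26 + 8 + 65 + 62 = 205.
Column 1: 20 + 11 + 77 + 53 + 44 = 205.
Column 2: 17 + 68 + 59 + 35 + 26 = 205.
Column 3: 74 + 50 + 41 + 32 + 8 = 205.
Column 4: 56 + 47 + 23 + 14 + 65 = 205.
Column 5: 38 + 29 + 5 + 71 + 62 = 205.
Main diagonal: 20 + 68 + 41 + 14 + 62 = 205.
Anti-diagonal: 38 + 47 + 41 + 35 + 44 = 205.
All lines sum to 205.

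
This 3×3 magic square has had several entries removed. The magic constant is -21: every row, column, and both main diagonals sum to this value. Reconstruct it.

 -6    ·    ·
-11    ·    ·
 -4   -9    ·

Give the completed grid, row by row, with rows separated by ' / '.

Row 3 must total -21; the given cells sum to -13, so (3,3) = -8.
Main diagonal needs -21; the known cells sum to -14, so (2,2) = -7.
The remaining cell in anti-diagonal is (1,3) = -21 − (-11) = -10.
From row 1, -21 − (-6 + (-10)) gives (1,2) = -5.
Row 2: -11 + (-7) + ? = -21, so (2,3) = -3.

-6 -5 -10 / -11 -7 -3 / -4 -9 -8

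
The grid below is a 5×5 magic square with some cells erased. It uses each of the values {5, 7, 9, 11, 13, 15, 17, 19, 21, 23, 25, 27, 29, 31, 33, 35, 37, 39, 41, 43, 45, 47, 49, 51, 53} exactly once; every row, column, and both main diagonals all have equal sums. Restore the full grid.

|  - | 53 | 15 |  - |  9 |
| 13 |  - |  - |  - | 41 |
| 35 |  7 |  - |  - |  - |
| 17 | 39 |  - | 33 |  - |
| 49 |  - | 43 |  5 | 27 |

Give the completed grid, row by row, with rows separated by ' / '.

The 25 entries sum to 725, so each line sums to 725/5 = 145.
Row 5 needs 145; the known cells sum to 124, so (5,2) = 21.
From column 1, 145 − (13 + 35 + 17 + 49) gives (1,1) = 31.
Column 2: 53 + 7 + 39 + 21 + ? = 145, so (2,2) = 25.
Main diagonal: 31 + 25 + 33 + 27 + ? = 145, so (3,3) = 29.
Anti-diagonal needs 145; the known cells sum to 126, so (2,4) = 19.
From row 1, 145 − (31 + 53 + 15 + 9) gives (1,4) = 37.
Row 2: 13 + 25 + 19 + 41 + ? = 145, so (2,3) = 47.
Column 3: 15 + 47 + 29 + 43 + ? = 145, so (4,3) = 11.
Column 4: 37 + 19 + 33 + 5 + ? = 145, so (3,4) = 51.
Row 3 must total 145; the given cells sum to 122, so (3,5) = 23.
From row 4, 145 − (17 + 39 + 11 + 33) gives (4,5) = 45.

31 53 15 37 9 / 13 25 47 19 41 / 35 7 29 51 23 / 17 39 11 33 45 / 49 21 43 5 27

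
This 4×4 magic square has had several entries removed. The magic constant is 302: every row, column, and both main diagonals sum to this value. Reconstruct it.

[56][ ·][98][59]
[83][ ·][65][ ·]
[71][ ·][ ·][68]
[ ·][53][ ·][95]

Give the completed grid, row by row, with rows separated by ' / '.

Row 1: 56 + 98 + 59 + ? = 302, so (1,2) = 89.
Column 1 must total 302; the given cells sum to 210, so (4,1) = 92.
Column 4 needs 302; the known cells sum to 222, so (2,4) = 80.
Using anti-diagonal: 59 + 65 + 92 + ? → (3,2) = 302 − 216 = 86.
The remaining cell in row 2 is (2,2) = 302 − 228 = 74.
From row 3, 302 − (71 + 86 + 68) gives (3,3) = 77.
Row 4 must total 302; the given cells sum to 240, so (4,3) = 62.

56 89 98 59 / 83 74 65 80 / 71 86 77 68 / 92 53 62 95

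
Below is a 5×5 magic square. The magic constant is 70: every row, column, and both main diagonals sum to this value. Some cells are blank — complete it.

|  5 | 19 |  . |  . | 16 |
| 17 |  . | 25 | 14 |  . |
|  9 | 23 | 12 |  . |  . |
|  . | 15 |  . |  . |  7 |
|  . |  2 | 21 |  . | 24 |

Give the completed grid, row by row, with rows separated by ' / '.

The remaining cell in column 2 is (2,2) = 70 − 59 = 11.
The remaining cell in main diagonal is (4,4) = 70 − 52 = 18.
Anti-diagonal needs 70; the known cells sum to 57, so (5,1) = 13.
Row 2: 17 + 11 + 25 + 14 + ? = 70, so (2,5) = 3.
Row 5 needs 70; the known cells sum to 60, so (5,4) = 10.
From column 1, 70 − (5 + 17 + 9 + 13) gives (4,1) = 26.
Using column 5: 16 + 3 + 7 + 24 + ? → (3,5) = 70 − 50 = 20.
Row 3 must total 70; the given cells sum to 64, so (3,4) = 6.
Row 4 needs 70; the known cells sum to 66, so (4,3) = 4.
From column 3, 70 − (25 + 12 + 4 + 21) gives (1,3) = 8.
Column 4: 14 + 6 + 18 + 10 + ? = 70, so (1,4) = 22.

5 19 8 22 16 / 17 11 25 14 3 / 9 23 12 6 20 / 26 15 4 18 7 / 13 2 21 10 24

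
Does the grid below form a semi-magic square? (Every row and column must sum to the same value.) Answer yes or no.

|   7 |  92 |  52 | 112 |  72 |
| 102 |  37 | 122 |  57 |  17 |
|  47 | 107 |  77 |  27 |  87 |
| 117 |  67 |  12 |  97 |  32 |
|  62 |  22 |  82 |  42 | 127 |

No — row 4 sums to 325 but column 1 sums to 335.

Row 1: 7 + 92 + 52 + 112 + 72 = 335.
Row 2: 102 + 37 + 122 + 57 + 17 = 335.
Row 3: 47 + 107 + 77 + 27 + 87 = 345.
Row 4: 117 + 67 + 12 + 97 + 32 = 325.
Row 5: 62 + 22 + 82 + 42 + 127 = 335.
Column 1: 7 + 102 + 47 + 117 + 62 = 335.
Column 2: 92 + 37 + 107 + 67 + 22 = 325.
Column 3: 52 + 122 + 77 + 12 + 82 = 345.
Column 4: 112 + 57 + 27 + 97 + 42 = 335.
Column 5: 72 + 17 + 87 + 32 + 127 = 335.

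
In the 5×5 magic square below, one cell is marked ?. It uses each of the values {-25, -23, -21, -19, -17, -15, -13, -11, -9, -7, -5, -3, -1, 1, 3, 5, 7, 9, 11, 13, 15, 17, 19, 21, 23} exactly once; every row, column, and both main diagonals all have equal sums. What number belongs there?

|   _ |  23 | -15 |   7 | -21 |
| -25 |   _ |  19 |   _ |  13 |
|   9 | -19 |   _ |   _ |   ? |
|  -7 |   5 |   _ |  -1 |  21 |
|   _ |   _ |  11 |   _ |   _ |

-13

The 25 entries sum to -25, so each line sums to -25/5 = -5.
Row 1 needs -5; the known cells sum to -6, so (1,1) = 1.
Row 4 needs -5; the known cells sum to 18, so (4,3) = -23.
Column 1 must total -5; the given cells sum to -22, so (5,1) = 17.
From column 3, -5 − (-15 + 19 + (-23) + 11) gives (3,3) = 3.
Anti-diagonal needs -5; the known cells sum to 4, so (2,4) = -9.
Using row 2: -25 + 19 + (-9) + 13 + ? → (2,2) = -5 − (-2) = -3.
Column 2: 23 + (-3) + (-19) + 5 + ? = -5, so (5,2) = -11.
From main diagonal, -5 − (1 + (-3) + 3 + (-1)) gives (5,5) = -5.
From row 5, -5 − (17 + (-11) + 11 + (-5)) gives (5,4) = -17.
From column 4, -5 − (7 + (-9) + (-1) + (-17)) gives (3,4) = 15.
Column 5: -21 + 13 + 21 + (-5) + ? = -5, so (3,5) = -13.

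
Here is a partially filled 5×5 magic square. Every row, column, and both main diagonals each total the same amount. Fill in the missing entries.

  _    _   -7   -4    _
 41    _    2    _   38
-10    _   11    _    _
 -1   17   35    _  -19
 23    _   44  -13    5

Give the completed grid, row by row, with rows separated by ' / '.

32 50 -7 -4 14 / 41 -16 2 20 38 / -10 8 11 29 47 / -1 17 35 53 -19 / 23 26 44 -13 5

Column 3 is already complete: -7 + 2 + 11 + 35 + 44 = 85, so that is the magic constant.
Row 4 must total 85; the given cells sum to 32, so (4,4) = 53.
Row 5 must total 85; the given cells sum to 59, so (5,2) = 26.
Column 1 must total 85; the given cells sum to 53, so (1,1) = 32.
Main diagonal: 32 + 11 + 53 + 5 + ? = 85, so (2,2) = -16.
Using row 2: 41 + (-16) + 2 + 38 + ? → (2,4) = 85 − 65 = 20.
Using column 4: -4 + 20 + 53 + (-13) + ? → (3,4) = 85 − 56 = 29.
Anti-diagonal must total 85; the given cells sum to 71, so (1,5) = 14.
From row 1, 85 − (32 + (-7) + (-4) + 14) gives (1,2) = 50.
Column 2 must total 85; the given cells sum to 77, so (3,2) = 8.
From column 5, 85 − (14 + 38 + (-19) + 5) gives (3,5) = 47.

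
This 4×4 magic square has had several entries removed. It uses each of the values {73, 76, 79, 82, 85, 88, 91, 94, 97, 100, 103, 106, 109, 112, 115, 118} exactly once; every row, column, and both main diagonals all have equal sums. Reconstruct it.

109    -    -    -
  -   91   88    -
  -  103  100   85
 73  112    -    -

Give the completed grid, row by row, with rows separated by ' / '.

109 76 79 118 / 106 91 88 97 / 94 103 100 85 / 73 112 115 82

The 16 entries sum to 1528, so each line sums to 1528/4 = 382.
Using row 3: 103 + 100 + 85 + ? → (3,1) = 382 − 288 = 94.
From column 1, 382 − (109 + 94 + 73) gives (2,1) = 106.
The remaining cell in column 2 is (1,2) = 382 − 306 = 76.
Using main diagonal: 109 + 91 + 100 + ? → (4,4) = 382 − 300 = 82.
The remaining cell in anti-diagonal is (1,4) = 382 − 264 = 118.
Using row 1: 109 + 76 + 118 + ? → (1,3) = 382 − 303 = 79.
Row 2 needs 382; the known cells sum to 285, so (2,4) = 97.
From row 4, 382 − (73 + 112 + 82) gives (4,3) = 115.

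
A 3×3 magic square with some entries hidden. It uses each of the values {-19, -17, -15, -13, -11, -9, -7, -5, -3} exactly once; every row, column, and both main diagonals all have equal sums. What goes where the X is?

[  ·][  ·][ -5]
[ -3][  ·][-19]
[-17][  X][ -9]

-7

The 9 entries sum to -99, so each line sums to -99/3 = -33.
Row 2 must total -33; the given cells sum to -22, so (2,2) = -11.
The remaining cell in row 3 is (3,2) = -33 − (-26) = -7.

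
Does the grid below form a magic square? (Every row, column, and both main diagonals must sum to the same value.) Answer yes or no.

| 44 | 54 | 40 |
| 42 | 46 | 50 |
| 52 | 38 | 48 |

Yes

Row 1: 44 + 54 + 40 = 138.
Row 2: 42 + 46 + 50 = 138.
Row 3: 52 + 38 + 48 = 138.
Column 1: 44 + 42 + 52 = 138.
Column 2: 54 + 46 + 38 = 138.
Column 3: 40 + 50 + 48 = 138.
Main diagonal: 44 + 46 + 48 = 138.
Anti-diagonal: 40 + 46 + 52 = 138.
All lines sum to 138.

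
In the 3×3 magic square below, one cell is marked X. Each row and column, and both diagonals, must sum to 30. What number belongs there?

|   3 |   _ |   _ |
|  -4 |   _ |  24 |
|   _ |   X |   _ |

Row 2 must total 30; the given cells sum to 20, so (2,2) = 10.
Column 1 must total 30; the given cells sum to -1, so (3,1) = 31.
Using main diagonal: 3 + 10 + ? → (3,3) = 30 − 13 = 17.
Anti-diagonal must total 30; the given cells sum to 41, so (1,3) = -11.
The remaining cell in row 1 is (1,2) = 30 − (-8) = 38.
The remaining cell in row 3 is (3,2) = 30 − 48 = -18.

-18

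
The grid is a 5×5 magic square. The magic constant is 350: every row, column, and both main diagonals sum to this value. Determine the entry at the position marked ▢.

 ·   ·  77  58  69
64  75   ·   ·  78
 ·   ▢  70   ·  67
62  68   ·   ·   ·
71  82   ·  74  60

59

The remaining cell in row 5 is (5,3) = 350 − 287 = 63.
Column 5 needs 350; the known cells sum to 274, so (4,5) = 76.
Anti-diagonal: 69 + 70 + 68 + 71 + ? = 350, so (2,4) = 72.
The remaining cell in row 2 is (2,3) = 350 − 289 = 61.
Using column 3: 77 + 61 + 70 + 63 + ? → (4,3) = 350 − 271 = 79.
The remaining cell in row 4 is (4,4) = 350 − 285 = 65.
Column 4: 58 + 72 + 65 + 74 + ? = 350, so (3,4) = 81.
Main diagonal: 75 + 70 + 65 + 60 + ? = 350, so (1,1) = 80.
Row 1: 80 + 77 + 58 + 69 + ? = 350, so (1,2) = 66.
Column 1: 80 + 64 + 62 + 71 + ? = 350, so (3,1) = 73.
Column 2: 66 + 75 + 68 + 82 + ? = 350, so (3,2) = 59.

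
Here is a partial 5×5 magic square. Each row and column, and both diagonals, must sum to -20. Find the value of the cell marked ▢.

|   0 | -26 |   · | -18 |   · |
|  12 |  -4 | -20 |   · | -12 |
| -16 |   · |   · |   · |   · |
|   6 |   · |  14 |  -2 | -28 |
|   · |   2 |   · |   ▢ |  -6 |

20

Row 2 must total -20; the given cells sum to -24, so (2,4) = 4.
Row 4: 6 + 14 + (-2) + (-28) + ? = -20, so (4,2) = -10.
Column 1 needs -20; the known cells sum to 2, so (5,1) = -22.
The remaining cell in column 2 is (3,2) = -20 − (-38) = 18.
Main diagonal: 0 + (-4) + (-2) + (-6) + ? = -20, so (3,3) = -8.
Anti-diagonal must total -20; the given cells sum to -36, so (1,5) = 16.
Row 1: 0 + (-26) + (-18) + 16 + ? = -20, so (1,3) = 8.
Column 3 needs -20; the known cells sum to -6, so (5,3) = -14.
From column 5, -20 − (16 + (-12) + (-28) + (-6)) gives (3,5) = 10.
Row 3 must total -20; the given cells sum to 4, so (3,4) = -24.
Row 5 must total -20; the given cells sum to -40, so (5,4) = 20.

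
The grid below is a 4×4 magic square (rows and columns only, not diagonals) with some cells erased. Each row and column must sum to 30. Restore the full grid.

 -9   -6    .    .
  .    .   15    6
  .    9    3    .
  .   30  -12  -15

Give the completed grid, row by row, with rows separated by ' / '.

Row 4 must total 30; the given cells sum to 3, so (4,1) = 27.
Column 2 must total 30; the given cells sum to 33, so (2,2) = -3.
Column 3 needs 30; the known cells sum to 6, so (1,3) = 24.
Row 1 must total 30; the given cells sum to 9, so (1,4) = 21.
The remaining cell in row 2 is (2,1) = 30 − 18 = 12.
Column 1 must total 30; the given cells sum to 30, so (3,1) = 0.
Column 4: 21 + 6 + (-15) + ? = 30, so (3,4) = 18.

-9 -6 24 21 / 12 -3 15 6 / 0 9 3 18 / 27 30 -12 -15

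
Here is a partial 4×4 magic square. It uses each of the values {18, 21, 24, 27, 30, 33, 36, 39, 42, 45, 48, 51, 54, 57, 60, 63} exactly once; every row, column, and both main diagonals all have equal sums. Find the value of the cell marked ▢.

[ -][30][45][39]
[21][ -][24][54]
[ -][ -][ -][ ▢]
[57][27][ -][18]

51

The 16 entries sum to 648, so each line sums to 648/4 = 162.
Row 1: 30 + 45 + 39 + ? = 162, so (1,1) = 48.
Using row 2: 21 + 24 + 54 + ? → (2,2) = 162 − 99 = 63.
The remaining cell in row 4 is (4,3) = 162 − 102 = 60.
From column 1, 162 − (48 + 21 + 57) gives (3,1) = 36.
Using column 2: 30 + 63 + 27 + ? → (3,2) = 162 − 120 = 42.
Using column 3: 45 + 24 + 60 + ? → (3,3) = 162 − 129 = 33.
From column 4, 162 − (39 + 54 + 18) gives (3,4) = 51.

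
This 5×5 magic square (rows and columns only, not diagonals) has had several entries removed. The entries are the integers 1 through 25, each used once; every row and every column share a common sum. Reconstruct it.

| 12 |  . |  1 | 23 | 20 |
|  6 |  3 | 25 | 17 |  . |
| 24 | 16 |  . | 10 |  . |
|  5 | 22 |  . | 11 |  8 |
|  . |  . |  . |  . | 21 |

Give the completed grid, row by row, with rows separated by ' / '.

The entries are 1 through 25, which sum to 325, so each line sums to 325/5 = 65.
Row 1 must total 65; the given cells sum to 56, so (1,2) = 9.
The remaining cell in row 2 is (2,5) = 65 − 51 = 14.
Row 4: 5 + 22 + 11 + 8 + ? = 65, so (4,3) = 19.
The remaining cell in column 1 is (5,1) = 65 − 47 = 18.
Using column 2: 9 + 3 + 16 + 22 + ? → (5,2) = 65 − 50 = 15.
Using column 4: 23 + 17 + 10 + 11 + ? → (5,4) = 65 − 61 = 4.
Column 5 needs 65; the known cells sum to 63, so (3,5) = 2.
Using row 3: 24 + 16 + 10 + 2 + ? → (3,3) = 65 − 52 = 13.
Row 5 must total 65; the given cells sum to 58, so (5,3) = 7.

12 9 1 23 20 / 6 3 25 17 14 / 24 16 13 10 2 / 5 22 19 11 8 / 18 15 7 4 21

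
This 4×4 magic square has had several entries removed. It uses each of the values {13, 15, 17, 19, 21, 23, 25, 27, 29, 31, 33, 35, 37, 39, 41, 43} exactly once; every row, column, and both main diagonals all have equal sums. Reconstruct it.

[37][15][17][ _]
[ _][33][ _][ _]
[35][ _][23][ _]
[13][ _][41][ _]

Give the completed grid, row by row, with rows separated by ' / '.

37 15 17 43 / 27 33 31 21 / 35 25 23 29 / 13 39 41 19

The 16 entries sum to 448, so each line sums to 448/4 = 112.
From row 1, 112 − (37 + 15 + 17) gives (1,4) = 43.
Column 1 must total 112; the given cells sum to 85, so (2,1) = 27.
From column 3, 112 − (17 + 23 + 41) gives (2,3) = 31.
The remaining cell in main diagonal is (4,4) = 112 − 93 = 19.
Anti-diagonal needs 112; the known cells sum to 87, so (3,2) = 25.
Using row 2: 27 + 33 + 31 + ? → (2,4) = 112 − 91 = 21.
Row 3 must total 112; the given cells sum to 83, so (3,4) = 29.
Row 4 needs 112; the known cells sum to 73, so (4,2) = 39.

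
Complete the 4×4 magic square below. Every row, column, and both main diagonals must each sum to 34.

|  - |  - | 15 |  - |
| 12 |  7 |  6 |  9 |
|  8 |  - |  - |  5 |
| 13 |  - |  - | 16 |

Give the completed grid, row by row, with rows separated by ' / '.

1 14 15 4 / 12 7 6 9 / 8 11 10 5 / 13 2 3 16

Column 1: 12 + 8 + 13 + ? = 34, so (1,1) = 1.
The remaining cell in column 4 is (1,4) = 34 − 30 = 4.
Main diagonal needs 34; the known cells sum to 24, so (3,3) = 10.
Anti-diagonal: 4 + 6 + 13 + ? = 34, so (3,2) = 11.
Row 1 needs 34; the known cells sum to 20, so (1,2) = 14.
The remaining cell in column 2 is (4,2) = 34 − 32 = 2.
The remaining cell in column 3 is (4,3) = 34 − 31 = 3.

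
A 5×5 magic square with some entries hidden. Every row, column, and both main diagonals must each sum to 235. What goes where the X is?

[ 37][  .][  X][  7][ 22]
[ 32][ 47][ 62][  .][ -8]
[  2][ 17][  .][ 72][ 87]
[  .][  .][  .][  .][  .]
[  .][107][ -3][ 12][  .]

Row 2 needs 235; the known cells sum to 133, so (2,4) = 102.
Row 3 needs 235; the known cells sum to 178, so (3,3) = 57.
The remaining cell in column 4 is (4,4) = 235 − 193 = 42.
Using main diagonal: 37 + 47 + 57 + 42 + ? → (5,5) = 235 − 183 = 52.
From row 5, 235 − (107 + (-3) + 12 + 52) gives (5,1) = 67.
Column 1: 37 + 32 + 2 + 67 + ? = 235, so (4,1) = 97.
Using column 5: 22 + (-8) + 87 + 52 + ? → (4,5) = 235 − 153 = 82.
Anti-diagonal must total 235; the given cells sum to 248, so (4,2) = -13.
From row 4, 235 − (97 + (-13) + 42 + 82) gives (4,3) = 27.
Using column 2: 47 + 17 + (-13) + 107 + ? → (1,2) = 235 − 158 = 77.
From column 3, 235 − (62 + 57 + 27 + (-3)) gives (1,3) = 92.

92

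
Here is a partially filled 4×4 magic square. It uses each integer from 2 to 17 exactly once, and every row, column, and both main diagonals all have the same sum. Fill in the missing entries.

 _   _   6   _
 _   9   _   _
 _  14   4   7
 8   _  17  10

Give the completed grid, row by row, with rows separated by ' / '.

15 12 6 5 / 2 9 11 16 / 13 14 4 7 / 8 3 17 10

The entries are 2 through 17, which sum to 152, so each line sums to 152/4 = 38.
From row 3, 38 − (14 + 4 + 7) gives (3,1) = 13.
Row 4 must total 38; the given cells sum to 35, so (4,2) = 3.
Column 2 needs 38; the known cells sum to 26, so (1,2) = 12.
The remaining cell in column 3 is (2,3) = 38 − 27 = 11.
From main diagonal, 38 − (9 + 4 + 10) gives (1,1) = 15.
The remaining cell in anti-diagonal is (1,4) = 38 − 33 = 5.
Using column 1: 15 + 13 + 8 + ? → (2,1) = 38 − 36 = 2.
The remaining cell in column 4 is (2,4) = 38 − 22 = 16.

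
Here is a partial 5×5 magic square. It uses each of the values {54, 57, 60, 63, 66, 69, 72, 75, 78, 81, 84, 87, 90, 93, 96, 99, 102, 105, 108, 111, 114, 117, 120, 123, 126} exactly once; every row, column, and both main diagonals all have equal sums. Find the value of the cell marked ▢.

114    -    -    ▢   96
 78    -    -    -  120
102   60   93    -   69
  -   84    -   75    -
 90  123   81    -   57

The 25 entries sum to 2250, so each line sums to 2250/5 = 450.
Using row 3: 102 + 60 + 93 + 69 + ? → (3,4) = 450 − 324 = 126.
Row 5: 90 + 123 + 81 + 57 + ? = 450, so (5,4) = 99.
Column 1: 114 + 78 + 102 + 90 + ? = 450, so (4,1) = 66.
Column 5 needs 450; the known cells sum to 342, so (4,5) = 108.
Main diagonal must total 450; the given cells sum to 339, so (2,2) = 111.
From anti-diagonal, 450 − (96 + 93 + 84 + 90) gives (2,4) = 87.
Using row 2: 78 + 111 + 87 + 120 + ? → (2,3) = 450 − 396 = 54.
Row 4 must total 450; the given cells sum to 333, so (4,3) = 117.
Column 2 must total 450; the given cells sum to 378, so (1,2) = 72.
Column 3: 54 + 93 + 117 + 81 + ? = 450, so (1,3) = 105.
Column 4: 87 + 126 + 75 + 99 + ? = 450, so (1,4) = 63.

63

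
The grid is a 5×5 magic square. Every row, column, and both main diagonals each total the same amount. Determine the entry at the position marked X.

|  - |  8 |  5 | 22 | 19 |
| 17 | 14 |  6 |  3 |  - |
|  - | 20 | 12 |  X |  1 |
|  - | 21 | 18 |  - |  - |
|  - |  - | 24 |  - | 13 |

Column 3 is complete and sums to 65; that is the magic constant.
Using row 1: 8 + 5 + 22 + 19 + ? → (1,1) = 65 − 54 = 11.
Using row 2: 17 + 14 + 6 + 3 + ? → (2,5) = 65 − 40 = 25.
From column 2, 65 − (8 + 14 + 20 + 21) gives (5,2) = 2.
Column 5 must total 65; the given cells sum to 58, so (4,5) = 7.
Main diagonal must total 65; the given cells sum to 50, so (4,4) = 15.
Anti-diagonal: 19 + 3 + 12 + 21 + ? = 65, so (5,1) = 10.
Using row 4: 21 + 18 + 15 + 7 + ? → (4,1) = 65 − 61 = 4.
Row 5: 10 + 2 + 24 + 13 + ? = 65, so (5,4) = 16.
From column 1, 65 − (11 + 17 + 4 + 10) gives (3,1) = 23.
From column 4, 65 − (22 + 3 + 15 + 16) gives (3,4) = 9.

9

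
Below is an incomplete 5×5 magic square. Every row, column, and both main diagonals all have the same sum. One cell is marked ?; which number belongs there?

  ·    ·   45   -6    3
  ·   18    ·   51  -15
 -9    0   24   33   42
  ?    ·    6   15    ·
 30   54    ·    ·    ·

Row 3 is complete and sums to 90; that is the magic constant.
Column 4 must total 90; the given cells sum to 93, so (5,4) = -3.
The remaining cell in anti-diagonal is (4,2) = 90 − 108 = -18.
The remaining cell in column 2 is (1,2) = 90 − 54 = 36.
Row 1 needs 90; the known cells sum to 78, so (1,1) = 12.
Main diagonal must total 90; the given cells sum to 69, so (5,5) = 21.
Row 5 needs 90; the known cells sum to 102, so (5,3) = -12.
Column 3 must total 90; the given cells sum to 63, so (2,3) = 27.
Using column 5: 3 + (-15) + 42 + 21 + ? → (4,5) = 90 − 51 = 39.
Row 2 must total 90; the given cells sum to 81, so (2,1) = 9.
From row 4, 90 − (-18 + 6 + 15 + 39) gives (4,1) = 48.

48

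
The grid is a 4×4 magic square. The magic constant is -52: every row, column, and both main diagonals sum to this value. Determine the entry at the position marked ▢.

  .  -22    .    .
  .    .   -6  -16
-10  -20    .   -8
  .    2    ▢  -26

Row 3 must total -52; the given cells sum to -38, so (3,3) = -14.
Column 2 needs -52; the known cells sum to -40, so (2,2) = -12.
From column 4, -52 − (-16 + (-8) + (-26)) gives (1,4) = -2.
Using main diagonal: -12 + (-14) + (-26) + ? → (1,1) = -52 − (-52) = 0.
Anti-diagonal needs -52; the known cells sum to -28, so (4,1) = -24.
Row 1 needs -52; the known cells sum to -24, so (1,3) = -28.
From row 2, -52 − (-12 + (-6) + (-16)) gives (2,1) = -18.
The remaining cell in row 4 is (4,3) = -52 − (-48) = -4.

-4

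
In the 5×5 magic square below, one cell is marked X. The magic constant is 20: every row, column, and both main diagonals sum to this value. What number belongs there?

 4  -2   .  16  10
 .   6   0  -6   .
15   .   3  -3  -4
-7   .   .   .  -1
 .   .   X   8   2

14

Row 1 must total 20; the given cells sum to 28, so (1,3) = -8.
The remaining cell in row 3 is (3,2) = 20 − 11 = 9.
The remaining cell in column 4 is (4,4) = 20 − 15 = 5.
Column 5: 10 + (-4) + (-1) + 2 + ? = 20, so (2,5) = 13.
Row 2: 6 + 0 + (-6) + 13 + ? = 20, so (2,1) = 7.
Column 1: 4 + 7 + 15 + (-7) + ? = 20, so (5,1) = 1.
The remaining cell in anti-diagonal is (4,2) = 20 − 8 = 12.
The remaining cell in row 4 is (4,3) = 20 − 9 = 11.
Using column 2: -2 + 6 + 9 + 12 + ? → (5,2) = 20 − 25 = -5.
Column 3: -8 + 0 + 3 + 11 + ? = 20, so (5,3) = 14.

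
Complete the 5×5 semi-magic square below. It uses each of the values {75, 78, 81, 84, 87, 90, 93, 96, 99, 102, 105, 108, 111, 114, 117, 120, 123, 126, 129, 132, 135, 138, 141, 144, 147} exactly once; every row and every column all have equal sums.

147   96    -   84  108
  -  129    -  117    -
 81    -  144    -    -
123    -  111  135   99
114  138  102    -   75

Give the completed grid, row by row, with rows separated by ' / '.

147 96 120 84 108 / 90 129 78 117 141 / 81 105 144 93 132 / 123 87 111 135 99 / 114 138 102 126 75

The 25 entries sum to 2775, so each line sums to 2775/5 = 555.
Row 1: 147 + 96 + 84 + 108 + ? = 555, so (1,3) = 120.
Row 4 needs 555; the known cells sum to 468, so (4,2) = 87.
Using row 5: 114 + 138 + 102 + 75 + ? → (5,4) = 555 − 429 = 126.
Column 1 must total 555; the given cells sum to 465, so (2,1) = 90.
Column 2 must total 555; the given cells sum to 450, so (3,2) = 105.
The remaining cell in column 3 is (2,3) = 555 − 477 = 78.
Column 4 needs 555; the known cells sum to 462, so (3,4) = 93.
The remaining cell in row 2 is (2,5) = 555 − 414 = 141.
Using row 3: 81 + 105 + 144 + 93 + ? → (3,5) = 555 − 423 = 132.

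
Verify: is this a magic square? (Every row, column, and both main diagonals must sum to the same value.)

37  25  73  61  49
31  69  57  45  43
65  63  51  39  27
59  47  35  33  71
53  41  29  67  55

Yes

Row 1: 37 + 25 + 73 + 61 + 49 = 245.
Row 2: 31 + 69 + 57 + 45 + 43 = 245.
Row 3: 65 + 63 + 51 + 39 + 27 = 245.
Row 4: 59 + 47 + 35 + 33 + 71 = 245.
Row 5: 53 + 41 + 29 + 67 + 55 = 245.
Column 1: 37 + 31 + 65 + 59 + 53 = 245.
Column 2: 25 + 69 + 63 + 47 + 41 = 245.
Column 3: 73 + 57 + 51 + 35 + 29 = 245.
Column 4: 61 + 45 + 39 + 33 + 67 = 245.
Column 5: 49 + 43 + 27 + 71 + 55 = 245.
Main diagonal: 37 + 69 + 51 + 33 + 55 = 245.
Anti-diagonal: 49 + 45 + 51 + 47 + 53 = 245.
All lines sum to 245.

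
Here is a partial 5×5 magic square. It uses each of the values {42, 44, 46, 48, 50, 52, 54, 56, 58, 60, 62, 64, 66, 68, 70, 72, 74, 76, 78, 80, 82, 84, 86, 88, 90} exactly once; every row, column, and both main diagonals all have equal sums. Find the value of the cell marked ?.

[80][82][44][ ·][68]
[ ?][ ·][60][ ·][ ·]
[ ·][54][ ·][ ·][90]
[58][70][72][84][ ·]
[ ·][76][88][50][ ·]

86

The 25 entries sum to 1650, so each line sums to 1650/5 = 330.
Using row 1: 80 + 82 + 44 + 68 + ? → (1,4) = 330 − 274 = 56.
Using row 4: 58 + 70 + 72 + 84 + ? → (4,5) = 330 − 284 = 46.
Column 2 must total 330; the given cells sum to 282, so (2,2) = 48.
The remaining cell in column 3 is (3,3) = 330 − 264 = 66.
From main diagonal, 330 − (80 + 48 + 66 + 84) gives (5,5) = 52.
Row 5 must total 330; the given cells sum to 266, so (5,1) = 64.
The remaining cell in column 5 is (2,5) = 330 − 256 = 74.
Anti-diagonal must total 330; the given cells sum to 268, so (2,4) = 62.
From row 2, 330 − (48 + 60 + 62 + 74) gives (2,1) = 86.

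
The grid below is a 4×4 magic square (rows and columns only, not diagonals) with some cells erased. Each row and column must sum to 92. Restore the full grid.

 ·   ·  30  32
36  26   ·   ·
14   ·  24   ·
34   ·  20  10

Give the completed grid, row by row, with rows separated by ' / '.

Row 4: 34 + 20 + 10 + ? = 92, so (4,2) = 28.
Column 1: 36 + 14 + 34 + ? = 92, so (1,1) = 8.
The remaining cell in column 3 is (2,3) = 92 − 74 = 18.
Row 1 must total 92; the given cells sum to 70, so (1,2) = 22.
Row 2 needs 92; the known cells sum to 80, so (2,4) = 12.
The remaining cell in column 2 is (3,2) = 92 − 76 = 16.
Column 4 needs 92; the known cells sum to 54, so (3,4) = 38.

8 22 30 32 / 36 26 18 12 / 14 16 24 38 / 34 28 20 10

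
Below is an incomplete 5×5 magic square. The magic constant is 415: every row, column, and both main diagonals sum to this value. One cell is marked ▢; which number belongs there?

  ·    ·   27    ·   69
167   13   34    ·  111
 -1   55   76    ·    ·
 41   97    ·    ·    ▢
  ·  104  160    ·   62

20

Row 2 needs 415; the known cells sum to 325, so (2,4) = 90.
Column 2 must total 415; the given cells sum to 269, so (1,2) = 146.
Column 3 needs 415; the known cells sum to 297, so (4,3) = 118.
The remaining cell in anti-diagonal is (5,1) = 415 − 332 = 83.
Row 5 must total 415; the given cells sum to 409, so (5,4) = 6.
The remaining cell in column 1 is (1,1) = 415 − 290 = 125.
Main diagonal needs 415; the known cells sum to 276, so (4,4) = 139.
Row 1 needs 415; the known cells sum to 367, so (1,4) = 48.
Row 4 needs 415; the known cells sum to 395, so (4,5) = 20.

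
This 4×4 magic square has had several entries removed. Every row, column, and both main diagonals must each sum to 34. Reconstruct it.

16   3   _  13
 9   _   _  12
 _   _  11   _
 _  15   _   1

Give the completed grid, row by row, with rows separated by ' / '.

The remaining cell in row 1 is (1,3) = 34 − 32 = 2.
Column 4 needs 34; the known cells sum to 26, so (3,4) = 8.
Main diagonal needs 34; the known cells sum to 28, so (2,2) = 6.
Row 2: 9 + 6 + 12 + ? = 34, so (2,3) = 7.
Column 2 must total 34; the given cells sum to 24, so (3,2) = 10.
Column 3 needs 34; the known cells sum to 20, so (4,3) = 14.
Anti-diagonal needs 34; the known cells sum to 30, so (4,1) = 4.
Row 3 needs 34; the known cells sum to 29, so (3,1) = 5.

16 3 2 13 / 9 6 7 12 / 5 10 11 8 / 4 15 14 1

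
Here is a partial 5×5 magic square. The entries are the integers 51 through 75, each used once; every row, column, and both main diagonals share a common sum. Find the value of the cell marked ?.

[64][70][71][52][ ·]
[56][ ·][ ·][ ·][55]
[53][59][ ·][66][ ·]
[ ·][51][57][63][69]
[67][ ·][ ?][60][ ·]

The entries are 51 through 75, which sum to 1575, so each line sums to 1575/5 = 315.
Row 1 needs 315; the known cells sum to 257, so (1,5) = 58.
The remaining cell in row 4 is (4,1) = 315 − 240 = 75.
Column 4: 52 + 66 + 63 + 60 + ? = 315, so (2,4) = 74.
Anti-diagonal needs 315; the known cells sum to 250, so (3,3) = 65.
The remaining cell in row 3 is (3,5) = 315 − 243 = 72.
Column 5: 58 + 55 + 72 + 69 + ? = 315, so (5,5) = 61.
Main diagonal: 64 + 65 + 63 + 61 + ? = 315, so (2,2) = 62.
Row 2 must total 315; the given cells sum to 247, so (2,3) = 68.
Column 2 must total 315; the given cells sum to 242, so (5,2) = 73.
Column 3: 71 + 68 + 65 + 57 + ? = 315, so (5,3) = 54.

54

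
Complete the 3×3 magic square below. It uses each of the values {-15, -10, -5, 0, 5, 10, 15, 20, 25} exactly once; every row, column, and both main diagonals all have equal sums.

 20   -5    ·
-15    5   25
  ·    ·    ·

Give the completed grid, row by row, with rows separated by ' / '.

20 -5 0 / -15 5 25 / 10 15 -10

The 9 entries sum to 45, so each line sums to 45/3 = 15.
Row 1 must total 15; the given cells sum to 15, so (1,3) = 0.
Column 1 must total 15; the given cells sum to 5, so (3,1) = 10.
Column 2 must total 15; the given cells sum to 0, so (3,2) = 15.
Column 3 must total 15; the given cells sum to 25, so (3,3) = -10.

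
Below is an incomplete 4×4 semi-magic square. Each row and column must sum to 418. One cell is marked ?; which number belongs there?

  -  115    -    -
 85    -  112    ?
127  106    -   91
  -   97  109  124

From row 3, 418 − (127 + 106 + 91) gives (3,3) = 94.
Row 4 must total 418; the given cells sum to 330, so (4,1) = 88.
From column 1, 418 − (85 + 127 + 88) gives (1,1) = 118.
From column 2, 418 − (115 + 106 + 97) gives (2,2) = 100.
Column 3 needs 418; the known cells sum to 315, so (1,3) = 103.
Row 1 must total 418; the given cells sum to 336, so (1,4) = 82.
The remaining cell in row 2 is (2,4) = 418 − 297 = 121.

121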